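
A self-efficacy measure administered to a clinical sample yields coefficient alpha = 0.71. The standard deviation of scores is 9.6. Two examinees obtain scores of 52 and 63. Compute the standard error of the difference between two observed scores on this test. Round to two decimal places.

The standard error of measurement is 9.6000×√(1 − 0.7100) ≃ 9.6000×0.5385 ≃ 5.1698.
SE_diff = √2 × SEM ≃ 7.3111

7.31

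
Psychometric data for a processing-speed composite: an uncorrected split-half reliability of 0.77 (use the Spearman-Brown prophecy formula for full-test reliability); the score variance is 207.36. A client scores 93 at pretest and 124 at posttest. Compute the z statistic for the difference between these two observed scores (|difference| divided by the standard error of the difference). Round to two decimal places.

4.22

SD = √207.36 ≈ 14.4000
r_full = 2·0.77 / (1 + 0.77) ≈ 0.8701
SEM = 14.4000 · √(1 − 0.8701) = 14.4000 · √0.1299 ≈ 14.4000 · 0.3605 ≈ 5.1909
Standard error of the difference = 5.1909·√2 ≈ 7.3410
z = |93 − 124| / 7.3410 = 31 / 7.3410 ≈ 4.2229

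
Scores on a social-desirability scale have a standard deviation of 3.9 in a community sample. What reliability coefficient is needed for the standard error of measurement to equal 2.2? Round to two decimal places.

0.68

Required reliability = 1 − (SEM/SD)² = 1 − 0.318 ≈ 0.682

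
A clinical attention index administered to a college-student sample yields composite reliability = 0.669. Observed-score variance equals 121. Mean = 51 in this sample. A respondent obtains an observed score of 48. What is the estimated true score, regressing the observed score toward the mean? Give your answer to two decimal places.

48.99

Estimated true score = 0.669*48 + (1 − 0.669)*51 ≈ 48.993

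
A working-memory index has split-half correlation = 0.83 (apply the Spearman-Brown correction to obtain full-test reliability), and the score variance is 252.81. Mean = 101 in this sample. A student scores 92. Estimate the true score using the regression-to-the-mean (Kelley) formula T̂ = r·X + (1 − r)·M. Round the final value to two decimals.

92.84

r_full = 2·0.83 / (1 + 0.83) ≈ 0.907
T̂ = r·X + (1 − r)·M = 0.907*92 + 0.093*101 ≈ 83.454 + 9.383 ≈ 92.836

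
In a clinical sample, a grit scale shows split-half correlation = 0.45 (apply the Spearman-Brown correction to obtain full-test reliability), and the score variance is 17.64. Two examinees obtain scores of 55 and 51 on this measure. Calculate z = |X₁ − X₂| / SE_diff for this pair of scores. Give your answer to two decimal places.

1.09

SD = √17.64 ≈ 4.2000
Spearman-Brown: r = 2(0.45) / (1 + 0.45) = 0.9000 / 1.4500 ≈ 0.6207
SEM = 4.2000·√(1 − 0.6207) ≈ 2.5867
Standard error of the difference = 2.5867·√2 ≈ 3.6582
z = |55 − 51| / 3.6582 = 4 / 3.6582 ≈ 1.0934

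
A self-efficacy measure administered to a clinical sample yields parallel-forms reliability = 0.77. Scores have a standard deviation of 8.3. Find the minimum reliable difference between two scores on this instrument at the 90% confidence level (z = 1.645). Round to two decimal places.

9.26

The standard error of measurement is 8.3000·√(1 − 0.7700) ≈ 8.3000·0.4796 ≈ 3.9805.
SE_diff = SEM · √2 ≈ 3.9805 · 1.4142 ≈ 5.6293
Minimum reliable difference = 1.645 · SE_diff ≈ 1.645 · 5.6293 ≈ 9.2603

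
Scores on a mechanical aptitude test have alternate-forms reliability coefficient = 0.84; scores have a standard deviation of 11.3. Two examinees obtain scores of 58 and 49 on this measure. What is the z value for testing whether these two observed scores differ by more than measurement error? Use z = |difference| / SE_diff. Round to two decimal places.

SEM = 11.3000*√(1 − 0.8400) ≈ 4.5200
SE_diff = SEM * √2 ≈ 4.5200 * 1.4142 ≈ 6.3922
z = 9 / 6.3922 ≈ 1.4080

1.41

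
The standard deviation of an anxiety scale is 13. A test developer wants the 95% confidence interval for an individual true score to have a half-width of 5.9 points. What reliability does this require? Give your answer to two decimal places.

SEM needed = half-width / z = 5.9/1.96 ≈ 3.010
r = 1 − (3.010/13)² ≈ 1 − 0.054 ≈ 0.946

0.95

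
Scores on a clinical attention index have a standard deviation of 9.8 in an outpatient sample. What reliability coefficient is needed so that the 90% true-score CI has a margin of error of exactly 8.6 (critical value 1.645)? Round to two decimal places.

0.72

Required SEM = 8.6 / 1.645 ≈ 5.22796
r = 1 − (SEM / SD)² = 1 − (5.22796 / 9.8)² ≈ 1 − 0.28459 ≈ 0.71541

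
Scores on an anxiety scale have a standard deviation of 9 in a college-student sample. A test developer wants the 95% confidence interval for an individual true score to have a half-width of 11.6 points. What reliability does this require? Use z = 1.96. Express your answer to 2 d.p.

0.57

SEM needed = half-width / z = 11.6/1.96 ≈ 5.918
r = 1 − (5.918/9)² ≈ 1 − 0.432 ≈ 0.568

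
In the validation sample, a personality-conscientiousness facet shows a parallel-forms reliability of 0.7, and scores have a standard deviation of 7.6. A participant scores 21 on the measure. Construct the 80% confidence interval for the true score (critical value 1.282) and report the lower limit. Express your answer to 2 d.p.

SEM = 7.600 * √(1 − 0.700) = 7.600 * √0.300 ≃ 7.600 * 0.548 ≃ 4.163
1.282 * SEM ≃ 5.337
Lower bound: 21 − 5.337 = 15.663

15.66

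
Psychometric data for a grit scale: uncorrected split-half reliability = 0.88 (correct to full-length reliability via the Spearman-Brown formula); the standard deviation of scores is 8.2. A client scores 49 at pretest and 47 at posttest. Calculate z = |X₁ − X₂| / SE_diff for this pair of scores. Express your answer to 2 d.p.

r_full = 2·0.88 / (1 + 0.88) ≃ 0.9362
SEM = 8.2000×√(1 − 0.9362) ≃ 2.0717
SE_diff = √2 × SEM ≃ 2.9298
z = |49 − 47| / 2.9298 = 2 / 2.9298 ≃ 0.6826

0.68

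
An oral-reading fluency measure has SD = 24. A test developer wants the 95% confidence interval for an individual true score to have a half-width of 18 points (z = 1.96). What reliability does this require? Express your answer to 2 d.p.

SEM needed = half-width / z = 18/1.96 ≈ 9.184
r = 1 − (9.184/24)² ≈ 1 − 0.146 ≈ 0.854

0.85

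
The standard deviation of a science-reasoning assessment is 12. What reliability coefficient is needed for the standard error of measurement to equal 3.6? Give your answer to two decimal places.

0.91

r = 1 − (SEM / SD)² = 1 − (3.600 / 12)² ≈ 1 − 0.090 ≈ 0.910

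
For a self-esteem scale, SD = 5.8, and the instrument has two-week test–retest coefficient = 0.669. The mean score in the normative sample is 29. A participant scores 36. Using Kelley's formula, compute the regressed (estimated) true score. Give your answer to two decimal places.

T̂ = 0.669(36) + 0.331(29) ≈ 33.683

33.68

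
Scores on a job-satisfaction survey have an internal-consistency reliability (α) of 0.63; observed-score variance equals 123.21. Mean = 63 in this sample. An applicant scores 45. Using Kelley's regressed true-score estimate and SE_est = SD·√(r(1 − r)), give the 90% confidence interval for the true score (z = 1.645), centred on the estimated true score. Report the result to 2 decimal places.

[42.84, 60.48]

SD = √123.21 ≈ 11.1000
T̂ = 0.6300(45) + 0.3700(63) ≈ 51.6600
SE_est = SD * √(r(1 − r)) = 11.1000 * √0.2331 ≈ 11.1000 * 0.4828 ≈ 5.3591
90% CI: 51.6600 ± 8.8158 ≈ (42.8442, 60.4758)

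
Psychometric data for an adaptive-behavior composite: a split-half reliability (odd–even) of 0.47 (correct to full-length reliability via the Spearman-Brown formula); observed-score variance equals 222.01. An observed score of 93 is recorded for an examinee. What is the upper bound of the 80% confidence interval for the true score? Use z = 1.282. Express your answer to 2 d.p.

104.47

SD = √222.01 = 14.9000
Full-length reliability (Spearman-Brown) = 2(0.47)/(1+0.47) ≈ 0.6395
The standard error of measurement is 14.9000*√(1 − 0.6395) ≈ 14.9000*0.6005 ≈ 8.9468.
1.282 * SEM ≈ 11.4697
Upper bound: 93 + 11.4697 = 104.4697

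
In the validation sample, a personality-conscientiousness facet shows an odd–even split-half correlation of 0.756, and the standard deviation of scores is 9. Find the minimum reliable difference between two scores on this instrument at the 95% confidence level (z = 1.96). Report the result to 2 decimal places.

r_full = 2·0.756 / (1 + 0.756) ≃ 0.8610
SEM = 9.0000 * √(1 − 0.8610) = 9.0000 * √0.1390 ≃ 9.0000 * 0.3728 ≃ 3.3549
SE_diff = √2 * SEM ≃ 4.7445
Minimum reliable difference = 1.96 * SE_diff ≃ 1.96 * 4.7445 ≃ 9.2992

9.30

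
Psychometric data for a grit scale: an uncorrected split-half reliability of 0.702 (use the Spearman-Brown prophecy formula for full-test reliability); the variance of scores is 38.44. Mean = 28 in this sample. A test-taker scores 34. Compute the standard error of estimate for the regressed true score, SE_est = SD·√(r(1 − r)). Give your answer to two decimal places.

σ = 38.44^(1/2) = 6.200
Full-length reliability (Spearman-Brown) = 2(0.702)/(1+0.702) ≈ 0.825
SE_est = 6.200·√[r(1 − r)] ≈ 2.356

2.36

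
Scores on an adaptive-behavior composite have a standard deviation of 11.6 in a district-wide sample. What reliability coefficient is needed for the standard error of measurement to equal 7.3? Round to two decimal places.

Required reliability = 1 − (SEM/SD)² = 1 − 0.3960 ≈ 0.6040

0.60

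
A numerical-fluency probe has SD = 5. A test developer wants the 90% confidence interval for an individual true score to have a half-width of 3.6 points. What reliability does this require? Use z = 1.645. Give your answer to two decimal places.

SEM needed = half-width / z = 3.6/1.645 ≈ 2.18845
Required reliability = 1 − (SEM/SD)² = 1 − 0.19157 ≈ 0.80843

0.81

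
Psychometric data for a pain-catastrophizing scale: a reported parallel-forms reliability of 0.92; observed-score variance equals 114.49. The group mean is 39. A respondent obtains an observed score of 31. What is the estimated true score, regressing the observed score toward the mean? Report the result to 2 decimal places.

31.64

T̂ = r·X + (1 − r)·M = 0.92000×31 + 0.08000×39 = 28.52000 + 3.12000 ≈ 31.64000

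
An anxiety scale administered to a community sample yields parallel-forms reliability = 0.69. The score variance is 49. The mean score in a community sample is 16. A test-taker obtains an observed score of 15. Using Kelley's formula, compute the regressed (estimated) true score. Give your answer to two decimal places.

15.31

T̂ = r·X + (1 − r)·M = 0.6900×15 + 0.3100×16 = 10.3500 + 4.9600 ≈ 15.3100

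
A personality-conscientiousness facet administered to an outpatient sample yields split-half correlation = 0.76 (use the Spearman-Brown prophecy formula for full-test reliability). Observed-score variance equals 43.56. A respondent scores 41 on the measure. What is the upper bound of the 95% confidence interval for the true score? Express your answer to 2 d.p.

SD = √43.56 ≃ 6.6000
Spearman-Brown: r = 2(0.76) / (1 + 0.76) = 1.5200 / 1.7600 ≃ 0.8636
SEM = 6.6000 * √(1 − 0.8636) = 6.6000 * √0.1364 ≃ 6.6000 * 0.3693 ≃ 2.4372
Half-width = 1.96*2.4372 ≃ 4.7769
Upper bound: 41 + 4.7769 = 45.7769

45.78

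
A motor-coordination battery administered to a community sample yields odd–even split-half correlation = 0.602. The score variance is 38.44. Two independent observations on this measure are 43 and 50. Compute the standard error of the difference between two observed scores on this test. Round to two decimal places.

SD = √38.44 ≈ 6.200
Full-length reliability (Spearman-Brown) = 2(0.602)/(1+0.602) ≈ 0.752
The standard error of measurement is 6.200×√(1 − 0.752) ≈ 6.200×0.498 ≈ 3.090.
Standard error of the difference = 3.090·√2 ≈ 4.370

4.37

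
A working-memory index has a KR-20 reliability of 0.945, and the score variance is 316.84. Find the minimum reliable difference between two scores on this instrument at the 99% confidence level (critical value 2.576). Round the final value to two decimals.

15.21

SD = √316.84 ≈ 17.8000
The standard error of measurement is 17.8000*√(1 − 0.9450) ≈ 17.8000*0.2345 ≈ 4.1745.
Standard error of the difference = 4.1745·√2 ≈ 5.9036
Minimum reliable difference = 2.576 * SE_diff ≈ 2.576 * 5.9036 ≈ 15.2077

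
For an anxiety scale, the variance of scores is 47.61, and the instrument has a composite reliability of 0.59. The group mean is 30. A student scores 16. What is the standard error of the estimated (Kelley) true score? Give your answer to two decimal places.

SD = √47.61 = 6.90000
SE_est = 6.90000·√(0.59000·0.41000) ≈ 3.39365

3.39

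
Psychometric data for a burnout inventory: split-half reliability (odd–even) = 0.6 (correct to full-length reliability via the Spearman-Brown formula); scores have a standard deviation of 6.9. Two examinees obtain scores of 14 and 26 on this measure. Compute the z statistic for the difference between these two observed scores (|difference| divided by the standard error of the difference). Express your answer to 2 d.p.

r_full = 2·0.6 / (1 + 0.6) ≈ 0.7500
SEM = 6.9000×√(1 − 0.7500) ≈ 3.4500
Standard error of the difference = 3.4500·√2 ≈ 4.8790
z = 12 / 4.8790 ≈ 2.4595

2.46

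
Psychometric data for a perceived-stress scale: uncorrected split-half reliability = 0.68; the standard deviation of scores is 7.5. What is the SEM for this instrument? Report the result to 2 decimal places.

Full-length reliability (Spearman-Brown) = 2(0.68)/(1+0.68) ≃ 0.810
SEM = 7.500*√(1 − 0.810) ≃ 3.273

3.27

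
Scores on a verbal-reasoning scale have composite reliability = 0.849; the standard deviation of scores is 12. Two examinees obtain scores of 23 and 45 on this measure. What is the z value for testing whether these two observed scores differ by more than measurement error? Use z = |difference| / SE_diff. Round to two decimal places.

SEM = 12.0000 × √(1 − 0.8490) = 12.0000 × √0.1510 ≈ 12.0000 × 0.3886 ≈ 4.6630
SE_diff = √2 × SEM ≈ 6.5945
z = 22 / 6.5945 ≈ 3.3361

3.34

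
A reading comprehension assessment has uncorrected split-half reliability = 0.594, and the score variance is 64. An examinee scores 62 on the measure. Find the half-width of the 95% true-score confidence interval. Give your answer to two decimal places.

SD = √64 ≈ 8.0000
Spearman-Brown: r = 2(0.594) / (1 + 0.594) = 1.1880 / 1.5940 ≈ 0.7453
The standard error of measurement is 8.0000×√(1 − 0.7453) ≈ 8.0000×0.5047 ≈ 4.0375.
1.96 × SEM ≈ 7.9134

7.91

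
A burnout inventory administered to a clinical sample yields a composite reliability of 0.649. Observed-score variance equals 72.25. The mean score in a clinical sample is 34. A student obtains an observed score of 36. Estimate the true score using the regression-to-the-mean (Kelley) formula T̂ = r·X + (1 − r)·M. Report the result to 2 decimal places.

Estimated true score = 0.6490*36 + (1 − 0.6490)*34 ≃ 35.2980

35.30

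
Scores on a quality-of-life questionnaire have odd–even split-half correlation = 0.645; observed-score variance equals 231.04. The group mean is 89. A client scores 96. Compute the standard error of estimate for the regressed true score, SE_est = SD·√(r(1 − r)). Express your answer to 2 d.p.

6.25

σ = 231.04^(1/2) = 15.2000
Spearman-Brown: r = 2(0.645) / (1 + 0.645) = 1.2900 / 1.6450 ≃ 0.7842
SE_est = SD * √(r(1 − r)) = 15.2000 * √0.1692 ≃ 15.2000 * 0.4114 ≃ 6.2530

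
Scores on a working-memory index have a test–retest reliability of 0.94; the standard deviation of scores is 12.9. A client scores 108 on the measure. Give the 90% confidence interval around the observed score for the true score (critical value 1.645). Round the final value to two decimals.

[102.80, 113.20]

SEM = 12.9000×√(1 − 0.9400) ≈ 3.1598
Half-width = 1.645×3.1598 ≈ 5.1979
CI = 108 ± 5.1979 → [102.8021, 113.1979]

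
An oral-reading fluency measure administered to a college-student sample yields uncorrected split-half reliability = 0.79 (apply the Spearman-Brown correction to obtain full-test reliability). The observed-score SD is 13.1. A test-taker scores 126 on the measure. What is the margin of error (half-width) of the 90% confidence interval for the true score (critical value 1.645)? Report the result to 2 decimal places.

r_full = 2·0.79 / (1 + 0.79) ≈ 0.8827
The standard error of measurement is 13.1000×√(1 − 0.8827) ≈ 13.1000×0.3425 ≈ 4.4870.
Half-width = 1.645×4.4870 ≈ 7.3811

7.38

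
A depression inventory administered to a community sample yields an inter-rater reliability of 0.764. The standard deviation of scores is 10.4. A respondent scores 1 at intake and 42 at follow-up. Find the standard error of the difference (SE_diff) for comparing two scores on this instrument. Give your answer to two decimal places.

SEM = 10.4000 * √(1 − 0.7640) = 10.4000 * √0.2360 ≈ 10.4000 * 0.4858 ≈ 5.0523
SE_diff = SEM * √2 ≈ 5.0523 * 1.4142 ≈ 7.1450

7.15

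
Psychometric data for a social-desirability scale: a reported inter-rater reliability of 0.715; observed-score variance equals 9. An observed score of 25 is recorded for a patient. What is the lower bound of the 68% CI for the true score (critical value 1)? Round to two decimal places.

23.40

SD = √9 ≃ 3.0000
SEM = 3.0000 × √(1 − 0.7150) = 3.0000 × √0.2850 ≃ 3.0000 × 0.5339 ≃ 1.6016
Margin = 1 × 1.6016 ≃ 1.6016
Lower bound: 25 − 1.6016 = 23.3984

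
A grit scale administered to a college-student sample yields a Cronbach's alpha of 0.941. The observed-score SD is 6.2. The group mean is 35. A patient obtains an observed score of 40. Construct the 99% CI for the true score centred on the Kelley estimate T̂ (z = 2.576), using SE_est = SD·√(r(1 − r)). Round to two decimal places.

[35.94, 43.47]

T̂ = 0.9410(40) + 0.0590(35) ≈ 39.7050
SE_est = 6.2000·√(0.9410·0.0590) ≈ 1.4609
99% CI: 39.7050 ± 3.7632 ≈ (35.9418, 43.4682)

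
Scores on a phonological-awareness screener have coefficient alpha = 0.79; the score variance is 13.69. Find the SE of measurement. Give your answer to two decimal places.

SD = √13.69 ≃ 3.7000
SEM = 3.7000 · √(1 − 0.7900) = 3.7000 · √0.2100 ≃ 3.7000 · 0.4583 ≃ 1.6956

1.70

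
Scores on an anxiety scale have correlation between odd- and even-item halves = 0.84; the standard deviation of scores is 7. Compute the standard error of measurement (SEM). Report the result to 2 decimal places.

2.06

r_full = 2·0.84 / (1 + 0.84) ≈ 0.913
SEM = 7.000 · √(1 − 0.913) = 7.000 · √0.087 ≈ 7.000 · 0.295 ≈ 2.064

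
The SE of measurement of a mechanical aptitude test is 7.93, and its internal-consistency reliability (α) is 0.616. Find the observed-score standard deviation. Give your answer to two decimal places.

12.80

SD = SEM / √(1 − r) = 7.93 / √0.38400 ≈ 7.93 / 0.61968 ≈ 12.79698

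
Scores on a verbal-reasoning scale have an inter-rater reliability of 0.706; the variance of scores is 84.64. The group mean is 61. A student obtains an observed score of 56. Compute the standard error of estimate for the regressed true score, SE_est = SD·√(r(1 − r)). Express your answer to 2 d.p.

4.19

σ = 84.64^(1/2) = 9.200
SE_est = SD × √(r(1 − r)) = 9.200 × √0.208 ≈ 9.200 × 0.456 ≈ 4.191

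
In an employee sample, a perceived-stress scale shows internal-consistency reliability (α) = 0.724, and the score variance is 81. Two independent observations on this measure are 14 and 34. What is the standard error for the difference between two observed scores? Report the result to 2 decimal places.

6.69

σ = 81^(1/2) = 9.0000
SEM = 9.0000 * √(1 − 0.7240) = 9.0000 * √0.2760 ≈ 9.0000 * 0.5254 ≈ 4.7282
SE_diff = √2 * SEM ≈ 6.6867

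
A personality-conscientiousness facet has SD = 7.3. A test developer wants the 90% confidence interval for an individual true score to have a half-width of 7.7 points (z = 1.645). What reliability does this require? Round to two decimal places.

SEM needed = half-width / z = 7.7/1.645 ≈ 4.681
r = 1 − (SEM / SD)² = 1 − (4.681 / 7.3)² ≈ 1 − 0.411 ≈ 0.589

0.59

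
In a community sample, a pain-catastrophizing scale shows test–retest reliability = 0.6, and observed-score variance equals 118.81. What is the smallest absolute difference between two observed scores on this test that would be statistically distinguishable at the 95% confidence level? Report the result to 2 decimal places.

19.11

SD = √118.81 ≈ 10.900
SEM = 10.900 × √(1 − 0.600) = 10.900 × √0.400 ≈ 10.900 × 0.632 ≈ 6.894
Standard error of the difference = 6.894·√2 ≈ 9.749
Smallest detectable difference = 1.96×9.749 ≈ 19.109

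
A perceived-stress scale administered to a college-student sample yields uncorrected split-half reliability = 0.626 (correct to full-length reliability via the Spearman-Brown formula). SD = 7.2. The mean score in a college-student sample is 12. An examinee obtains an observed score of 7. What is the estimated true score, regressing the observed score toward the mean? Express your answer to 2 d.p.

Spearman-Brown: r = 2(0.626) / (1 + 0.626) = 1.252 / 1.626 ≈ 0.770
T̂ = 0.770(7) + 0.230(12) ≈ 8.150

8.15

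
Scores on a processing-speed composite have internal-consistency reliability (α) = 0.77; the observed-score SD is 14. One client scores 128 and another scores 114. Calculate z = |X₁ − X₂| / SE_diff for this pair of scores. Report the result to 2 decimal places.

SEM = 14.00000 · √(1 − 0.77000) = 14.00000 · √0.23000 ≈ 14.00000 · 0.47958 ≈ 6.71416
SE_diff = SEM · √2 ≈ 6.71416 · 1.41421 ≈ 9.49526
z = |128 − 114| / 9.49526 = 14 / 9.49526 ≈ 1.47442

1.47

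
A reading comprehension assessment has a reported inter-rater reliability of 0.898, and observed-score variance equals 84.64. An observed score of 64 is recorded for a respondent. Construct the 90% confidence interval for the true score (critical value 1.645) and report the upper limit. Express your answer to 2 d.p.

68.83

SD = √84.64 ≈ 9.2000
SEM = 9.2000 * √(1 − 0.8980) = 9.2000 * √0.1020 ≈ 9.2000 * 0.3194 ≈ 2.9382
Half-width = 1.645*2.9382 ≈ 4.8334
Upper bound: 64 + 4.8334 = 68.8334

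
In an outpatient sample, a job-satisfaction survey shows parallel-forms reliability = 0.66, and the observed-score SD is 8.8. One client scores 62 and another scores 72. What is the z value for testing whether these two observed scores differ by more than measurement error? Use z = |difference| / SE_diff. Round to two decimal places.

The standard error of measurement is 8.800*√(1 − 0.660) ≃ 8.800*0.583 ≃ 5.131.
SE_diff = SEM * √2 ≃ 5.131 * 1.414 ≃ 7.257
z = 10 / 7.257 ≃ 1.378

1.38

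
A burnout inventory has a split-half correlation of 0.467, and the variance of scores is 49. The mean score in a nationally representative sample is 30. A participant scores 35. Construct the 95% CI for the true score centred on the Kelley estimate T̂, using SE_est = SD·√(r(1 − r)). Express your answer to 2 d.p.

SD = √49 = 7.00000
Full-length reliability (Spearman-Brown) = 2(0.467)/(1+0.467) ≈ 0.63667
Estimated true score = 0.63667*35 + (1 − 0.63667)*30 ≈ 33.18337
SE_est = SD * √(r(1 − r)) = 7.00000 * √0.23132 ≈ 7.00000 * 0.48096 ≈ 3.36670
95% CI: 33.18337 ± 6.59874 ≈ (26.58463, 39.78211)

[26.58, 39.78]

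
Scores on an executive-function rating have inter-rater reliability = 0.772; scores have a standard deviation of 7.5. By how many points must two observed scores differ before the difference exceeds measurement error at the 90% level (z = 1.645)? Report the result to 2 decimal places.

8.33

The standard error of measurement is 7.500*√(1 − 0.772) ≈ 7.500*0.477 ≈ 3.581.
SE_diff = SEM * √2 ≈ 3.581 * 1.414 ≈ 5.065
Minimum reliable difference = 1.645 * SE_diff ≈ 1.645 * 5.065 ≈ 8.331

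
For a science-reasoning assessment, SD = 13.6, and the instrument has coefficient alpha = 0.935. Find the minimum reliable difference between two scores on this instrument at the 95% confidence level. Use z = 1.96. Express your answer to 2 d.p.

SEM = 13.60000·√(1 − 0.93500) ≈ 3.46733
Standard error of the difference = 3.46733·√2 ≈ 4.90355
Smallest detectable difference = 1.96·4.90355 ≈ 9.61096

9.61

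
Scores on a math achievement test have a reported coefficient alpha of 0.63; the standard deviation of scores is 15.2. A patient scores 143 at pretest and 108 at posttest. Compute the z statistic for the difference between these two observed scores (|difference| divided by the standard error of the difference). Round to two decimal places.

SEM = 15.20000 * √(1 − 0.63000) = 15.20000 * √0.37000 ≈ 15.20000 * 0.60828 ≈ 9.24580
SE_diff = SEM * √2 ≈ 9.24580 * 1.41421 ≈ 13.07553
z = |143 − 108| / 13.07553 = 35 / 13.07553 ≈ 2.67675

2.68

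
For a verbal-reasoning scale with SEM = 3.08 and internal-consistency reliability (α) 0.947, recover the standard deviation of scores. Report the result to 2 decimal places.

SD = 3.08 / √(1 − 0.947) ≈ 13.3787

13.38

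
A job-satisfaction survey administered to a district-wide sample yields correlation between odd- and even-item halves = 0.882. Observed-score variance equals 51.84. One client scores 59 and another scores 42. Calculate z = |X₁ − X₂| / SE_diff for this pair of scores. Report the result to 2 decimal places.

σ = 51.84^(1/2) = 7.200
r_full = 2·0.882 / (1 + 0.882) ≃ 0.937
SEM = 7.200×√(1 − 0.937) ≃ 1.803
SE_diff = √2 × SEM ≃ 2.550
z = 17 / 2.550 ≃ 6.668

6.67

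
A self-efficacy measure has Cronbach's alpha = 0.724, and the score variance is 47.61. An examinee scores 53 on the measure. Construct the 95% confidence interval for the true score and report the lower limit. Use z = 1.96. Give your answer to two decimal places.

σ = 47.61^(1/2) = 6.90000
SEM = 6.90000 · √(1 − 0.72400) = 6.90000 · √0.27600 ≃ 6.90000 · 0.52536 ≃ 3.62496
Half-width = 1.96·3.62496 ≃ 7.10493
Lower limit = 53 − 7.10493 ≃ 45.89507

45.90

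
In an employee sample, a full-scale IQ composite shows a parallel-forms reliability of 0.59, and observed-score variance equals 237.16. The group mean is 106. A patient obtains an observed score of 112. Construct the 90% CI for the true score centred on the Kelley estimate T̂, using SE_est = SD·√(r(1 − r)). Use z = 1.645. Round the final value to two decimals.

SD = √237.16 ≃ 15.4000
T̂ = 0.5900(112) + 0.4100(106) ≃ 109.5400
SE_est = SD * √(r(1 − r)) = 15.4000 * √0.2419 ≃ 15.4000 * 0.4918 ≃ 7.5742
CI = 109.5400 ± 1.645 * 7.5742 → [97.0804, 121.9996]

[97.08, 122.00]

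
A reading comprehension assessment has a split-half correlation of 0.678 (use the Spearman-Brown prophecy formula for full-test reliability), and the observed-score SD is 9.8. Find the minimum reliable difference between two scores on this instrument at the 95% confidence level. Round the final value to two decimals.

r_full = 2·0.678 / (1 + 0.678) ≈ 0.80810
SEM = 9.80000 · √(1 − 0.80810) = 9.80000 · √0.19190 ≈ 9.80000 · 0.43806 ≈ 4.29297
Standard error of the difference = 4.29297·√2 ≈ 6.07118
Smallest detectable difference = 1.96·6.07118 ≈ 11.89951

11.90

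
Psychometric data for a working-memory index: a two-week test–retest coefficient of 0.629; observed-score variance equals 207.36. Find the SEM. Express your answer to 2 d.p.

SD = √207.36 = 14.400
SEM = 14.400 × √(1 − 0.629) = 14.400 × √0.371 ≈ 14.400 × 0.609 ≈ 8.771

8.77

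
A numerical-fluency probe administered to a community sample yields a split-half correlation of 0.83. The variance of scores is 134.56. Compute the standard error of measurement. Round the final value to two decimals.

3.54

σ = 134.56^(1/2) = 11.600
Spearman-Brown: r = 2(0.83) / (1 + 0.83) = 1.660 / 1.830 ≈ 0.907
SEM = 11.600 × √(1 − 0.907) = 11.600 × √0.093 ≈ 11.600 × 0.305 ≈ 3.536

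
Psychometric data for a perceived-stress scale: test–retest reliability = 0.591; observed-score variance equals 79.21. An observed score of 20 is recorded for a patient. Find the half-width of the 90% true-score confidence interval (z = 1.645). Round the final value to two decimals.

9.36

SD = √79.21 = 8.900
SEM = 8.900 × √(1 − 0.591) = 8.900 × √0.409 ≈ 8.900 × 0.640 ≈ 5.692
Margin = 1.645 × 5.692 ≈ 9.363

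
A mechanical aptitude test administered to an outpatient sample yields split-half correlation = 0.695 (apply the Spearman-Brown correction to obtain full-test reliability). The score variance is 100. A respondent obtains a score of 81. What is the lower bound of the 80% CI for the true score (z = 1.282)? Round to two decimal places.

σ = 100^(1/2) = 10.00000
Full-length reliability (Spearman-Brown) = 2(0.695)/(1+0.695) ≃ 0.82006
SEM = 10.00000 × √(1 − 0.82006) = 10.00000 × √0.17994 ≃ 10.00000 × 0.42419 ≃ 4.24195
Half-width = 1.282×4.24195 ≃ 5.43817
Lower limit = 81 − 5.43817 ≃ 75.56183

75.56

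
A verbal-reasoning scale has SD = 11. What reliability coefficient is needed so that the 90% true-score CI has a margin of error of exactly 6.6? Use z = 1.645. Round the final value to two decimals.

SEM needed = half-width / z = 6.6/1.645 ≃ 4.012
Required reliability = 1 − (SEM/SD)² = 1 − 0.133 ≃ 0.867

0.87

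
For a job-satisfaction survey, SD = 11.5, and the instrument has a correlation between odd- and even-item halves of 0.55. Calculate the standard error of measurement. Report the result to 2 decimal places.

r_full = 2·0.55 / (1 + 0.55) ≈ 0.7097
SEM = 11.5000×√(1 − 0.7097) ≈ 6.1964

6.20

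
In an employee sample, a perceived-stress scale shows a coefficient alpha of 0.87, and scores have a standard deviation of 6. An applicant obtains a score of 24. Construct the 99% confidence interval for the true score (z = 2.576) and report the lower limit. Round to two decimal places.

SEM = 6.0000 * √(1 − 0.8700) = 6.0000 * √0.1300 ≈ 6.0000 * 0.3606 ≈ 2.1633
Margin = 2.576 * 2.1633 ≈ 5.5727
Lower limit = 24 − 5.5727 ≈ 18.4273

18.43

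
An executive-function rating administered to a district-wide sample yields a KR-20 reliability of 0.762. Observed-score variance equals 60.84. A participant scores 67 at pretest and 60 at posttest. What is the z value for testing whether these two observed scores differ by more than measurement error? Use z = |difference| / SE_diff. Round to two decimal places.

σ = 60.84^(1/2) = 7.80000
The standard error of measurement is 7.80000·√(1 − 0.76200) ≃ 7.80000·0.48785 ≃ 3.80525.
SE_diff = SEM · √2 ≃ 3.80525 · 1.41421 ≃ 5.38143
z = |67 − 60| / 5.38143 = 7 / 5.38143 ≃ 1.30077

1.30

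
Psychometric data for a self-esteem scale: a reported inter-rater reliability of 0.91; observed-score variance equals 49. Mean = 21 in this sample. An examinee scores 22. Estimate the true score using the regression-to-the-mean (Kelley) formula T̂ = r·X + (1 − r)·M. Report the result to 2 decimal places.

Estimated true score = 0.91000×22 + (1 − 0.91000)×21 ≈ 21.91000

21.91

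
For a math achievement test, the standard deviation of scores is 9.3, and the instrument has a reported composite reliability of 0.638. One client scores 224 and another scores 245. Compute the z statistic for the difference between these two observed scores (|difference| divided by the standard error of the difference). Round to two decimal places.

SEM = 9.3000*√(1 − 0.6380) ≈ 5.5955
SE_diff = √2 * SEM ≈ 7.9132
z = |224 − 245| / 7.9132 = 21 / 7.9132 ≈ 2.6538

2.65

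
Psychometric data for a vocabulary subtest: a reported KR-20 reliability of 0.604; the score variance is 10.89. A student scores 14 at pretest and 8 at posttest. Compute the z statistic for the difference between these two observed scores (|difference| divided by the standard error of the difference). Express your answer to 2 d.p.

2.04

σ = 10.89^(1/2) = 3.30000
SEM = 3.30000 · √(1 − 0.60400) = 3.30000 · √0.39600 ≈ 3.30000 · 0.62929 ≈ 2.07664
SE_diff = SEM · √2 ≈ 2.07664 · 1.41421 ≈ 2.93681
z = 6 / 2.93681 ≈ 2.04303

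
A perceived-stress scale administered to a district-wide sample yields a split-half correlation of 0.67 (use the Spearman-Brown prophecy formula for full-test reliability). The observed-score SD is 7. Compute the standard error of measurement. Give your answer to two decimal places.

3.11

r_full = 2·0.67 / (1 + 0.67) ≃ 0.802
SEM = 7.000×√(1 − 0.802) ≃ 3.112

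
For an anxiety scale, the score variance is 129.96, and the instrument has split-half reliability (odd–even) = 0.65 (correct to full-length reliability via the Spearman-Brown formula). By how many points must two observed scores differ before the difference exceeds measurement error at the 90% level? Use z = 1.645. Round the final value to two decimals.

12.21

σ = 129.96^(1/2) = 11.4000
r_full = 2·0.65 / (1 + 0.65) ≈ 0.7879
The standard error of measurement is 11.4000×√(1 − 0.7879) ≈ 11.4000×0.4606 ≈ 5.2505.
Standard error of the difference = 5.2505·√2 ≈ 7.4253
Smallest detectable difference = 1.645×7.4253 ≈ 12.2146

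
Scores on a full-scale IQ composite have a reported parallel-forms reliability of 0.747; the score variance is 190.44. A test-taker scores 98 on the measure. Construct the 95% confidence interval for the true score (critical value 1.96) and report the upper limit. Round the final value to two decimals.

SD = √190.44 ≈ 13.8000
SEM = 13.8000 × √(1 − 0.7470) = 13.8000 × √0.2530 ≈ 13.8000 × 0.5030 ≈ 6.9413
Half-width = 1.96×6.9413 ≈ 13.6049
Upper bound: 98 + 13.6049 = 111.6049

111.60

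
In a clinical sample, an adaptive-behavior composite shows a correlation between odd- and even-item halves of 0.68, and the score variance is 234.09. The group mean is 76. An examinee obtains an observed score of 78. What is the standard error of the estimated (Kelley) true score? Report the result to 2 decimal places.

σ = 234.09^(1/2) = 15.300
Full-length reliability (Spearman-Brown) = 2(0.68)/(1+0.68) ≃ 0.810
SE_est = SD · √(r(1 − r)) = 15.300 · √0.154 ≃ 15.300 · 0.393 ≃ 6.008

6.01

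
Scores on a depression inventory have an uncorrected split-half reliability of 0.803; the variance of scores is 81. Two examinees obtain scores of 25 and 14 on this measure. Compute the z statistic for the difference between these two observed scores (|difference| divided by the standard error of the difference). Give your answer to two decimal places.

2.61

SD = √81 = 9.0000
Spearman-Brown: r = 2(0.803) / (1 + 0.803) = 1.6060 / 1.8030 ≈ 0.8907
SEM = 9.0000 * √(1 − 0.8907) = 9.0000 * √0.1093 ≈ 9.0000 * 0.3305 ≈ 2.9749
SE_diff = SEM * √2 ≈ 2.9749 * 1.4142 ≈ 4.2072
z = |25 − 14| / 4.2072 = 11 / 4.2072 ≈ 2.6146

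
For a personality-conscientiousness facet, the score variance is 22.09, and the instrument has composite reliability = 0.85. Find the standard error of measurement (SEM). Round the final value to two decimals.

1.82

SD = √22.09 = 4.700
SEM = 4.700 · √(1 − 0.850) = 4.700 · √0.150 ≈ 4.700 · 0.387 ≈ 1.820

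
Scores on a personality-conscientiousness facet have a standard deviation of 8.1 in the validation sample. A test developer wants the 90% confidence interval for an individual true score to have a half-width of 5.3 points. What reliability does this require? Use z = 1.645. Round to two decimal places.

Required SEM = 5.3 / 1.645 ≈ 3.2219
r = 1 − (3.2219/8.1)² ≈ 1 − 0.1582 ≈ 0.8418

0.84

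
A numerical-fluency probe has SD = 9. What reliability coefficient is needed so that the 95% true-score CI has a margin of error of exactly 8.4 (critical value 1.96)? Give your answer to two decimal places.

Required SEM = 8.4 / 1.96 ≈ 4.286
r = 1 − (SEM / SD)² = 1 − (4.286 / 9)² ≈ 1 − 0.227 ≈ 0.773

0.77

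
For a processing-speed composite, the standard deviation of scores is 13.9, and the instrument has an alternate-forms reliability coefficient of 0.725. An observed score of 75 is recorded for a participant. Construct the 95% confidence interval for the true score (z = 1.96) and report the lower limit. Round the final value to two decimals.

SEM = 13.9000 * √(1 − 0.7250) = 13.9000 * √0.2750 ≈ 13.9000 * 0.5244 ≈ 7.2892
Margin = 1.96 * 7.2892 ≈ 14.2869
Lower limit = 75 − 14.2869 ≈ 60.7131

60.71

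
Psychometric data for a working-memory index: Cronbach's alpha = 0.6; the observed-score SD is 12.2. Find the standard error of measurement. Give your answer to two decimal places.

SEM = 12.200 * √(1 − 0.600) = 12.200 * √0.400 ≈ 12.200 * 0.632 ≈ 7.716

7.72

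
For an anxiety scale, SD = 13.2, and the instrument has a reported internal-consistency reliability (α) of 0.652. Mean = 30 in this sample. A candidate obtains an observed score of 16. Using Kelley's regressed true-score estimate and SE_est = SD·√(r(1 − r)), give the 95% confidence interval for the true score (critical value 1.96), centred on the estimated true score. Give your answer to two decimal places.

T̂ = 0.652(16) + 0.348(30) ≈ 20.872
SE_est = SD · √(r(1 − r)) = 13.200 · √0.227 ≈ 13.200 · 0.476 ≈ 6.288
95% CI: 20.872 ± 12.324 ≈ (8.548, 33.196)

[8.55, 33.20]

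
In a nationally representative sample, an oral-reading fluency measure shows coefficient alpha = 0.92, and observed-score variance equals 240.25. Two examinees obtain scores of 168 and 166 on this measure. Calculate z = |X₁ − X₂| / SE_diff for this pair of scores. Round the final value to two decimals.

SD = √240.25 = 15.500
SEM = 15.500 × √(1 − 0.920) = 15.500 × √0.080 ≈ 15.500 × 0.283 ≈ 4.384
Standard error of the difference = 4.384·√2 ≈ 6.200
z = |168 − 166| / 6.200 = 2 / 6.200 ≈ 0.323

0.32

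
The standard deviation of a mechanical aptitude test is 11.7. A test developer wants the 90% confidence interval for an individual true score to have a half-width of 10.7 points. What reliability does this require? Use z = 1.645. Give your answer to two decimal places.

Required SEM = 10.7 / 1.645 ≈ 6.5046
Required reliability = 1 − (SEM/SD)² = 1 − 0.3091 ≈ 0.6909

0.69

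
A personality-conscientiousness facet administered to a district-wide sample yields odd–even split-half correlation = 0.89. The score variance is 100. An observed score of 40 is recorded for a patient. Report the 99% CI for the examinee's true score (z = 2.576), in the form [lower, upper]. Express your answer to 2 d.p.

[33.79, 46.21]

SD = √100 = 10.00000
Spearman-Brown: r = 2(0.89) / (1 + 0.89) = 1.78000 / 1.89000 ≃ 0.94180
The standard error of measurement is 10.00000*√(1 − 0.94180) ≃ 10.00000*0.24125 ≃ 2.41249.
Half-width = 2.576*2.41249 ≃ 6.21457
Interval: (33.78543, 46.21457)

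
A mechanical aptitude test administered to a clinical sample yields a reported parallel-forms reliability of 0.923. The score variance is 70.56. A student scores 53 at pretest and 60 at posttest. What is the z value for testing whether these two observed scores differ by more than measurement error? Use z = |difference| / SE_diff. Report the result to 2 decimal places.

SD = √70.56 ≈ 8.4000
SEM = 8.4000·√(1 − 0.9230) ≈ 2.3309
Standard error of the difference = 2.3309·√2 ≈ 3.2964
z = |53 − 60| / 3.2964 = 7 / 3.2964 ≈ 2.1235

2.12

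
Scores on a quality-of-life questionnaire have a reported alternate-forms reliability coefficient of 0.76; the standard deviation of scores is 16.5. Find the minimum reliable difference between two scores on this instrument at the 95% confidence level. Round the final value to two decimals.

SEM = 16.50000 × √(1 − 0.76000) = 16.50000 × √0.24000 ≈ 16.50000 × 0.48990 ≈ 8.08332
SE_diff = √2 × SEM ≈ 11.43154
Minimum reliable difference = 1.96 × SE_diff ≈ 1.96 × 11.43154 ≈ 22.40581

22.41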